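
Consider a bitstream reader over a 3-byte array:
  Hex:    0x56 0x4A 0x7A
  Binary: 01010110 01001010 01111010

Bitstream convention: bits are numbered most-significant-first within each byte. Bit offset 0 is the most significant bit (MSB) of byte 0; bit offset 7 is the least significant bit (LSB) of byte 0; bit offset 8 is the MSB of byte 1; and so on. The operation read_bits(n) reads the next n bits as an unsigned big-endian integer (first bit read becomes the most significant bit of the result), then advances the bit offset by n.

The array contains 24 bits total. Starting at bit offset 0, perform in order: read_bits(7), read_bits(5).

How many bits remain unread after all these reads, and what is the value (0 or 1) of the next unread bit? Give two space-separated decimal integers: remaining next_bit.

Answer: 12 1

Derivation:
Read 1: bits[0:7] width=7 -> value=43 (bin 0101011); offset now 7 = byte 0 bit 7; 17 bits remain
Read 2: bits[7:12] width=5 -> value=4 (bin 00100); offset now 12 = byte 1 bit 4; 12 bits remain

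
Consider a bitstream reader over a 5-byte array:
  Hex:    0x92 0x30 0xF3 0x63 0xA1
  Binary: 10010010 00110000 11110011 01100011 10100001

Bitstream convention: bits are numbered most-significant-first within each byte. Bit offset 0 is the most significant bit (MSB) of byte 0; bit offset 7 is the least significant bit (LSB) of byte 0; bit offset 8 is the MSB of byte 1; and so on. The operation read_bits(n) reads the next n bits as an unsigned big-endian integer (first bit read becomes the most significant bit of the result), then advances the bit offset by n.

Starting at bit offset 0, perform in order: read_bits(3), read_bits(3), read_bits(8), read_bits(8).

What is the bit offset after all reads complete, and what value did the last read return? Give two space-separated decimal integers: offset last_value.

Answer: 22 60

Derivation:
Read 1: bits[0:3] width=3 -> value=4 (bin 100); offset now 3 = byte 0 bit 3; 37 bits remain
Read 2: bits[3:6] width=3 -> value=4 (bin 100); offset now 6 = byte 0 bit 6; 34 bits remain
Read 3: bits[6:14] width=8 -> value=140 (bin 10001100); offset now 14 = byte 1 bit 6; 26 bits remain
Read 4: bits[14:22] width=8 -> value=60 (bin 00111100); offset now 22 = byte 2 bit 6; 18 bits remain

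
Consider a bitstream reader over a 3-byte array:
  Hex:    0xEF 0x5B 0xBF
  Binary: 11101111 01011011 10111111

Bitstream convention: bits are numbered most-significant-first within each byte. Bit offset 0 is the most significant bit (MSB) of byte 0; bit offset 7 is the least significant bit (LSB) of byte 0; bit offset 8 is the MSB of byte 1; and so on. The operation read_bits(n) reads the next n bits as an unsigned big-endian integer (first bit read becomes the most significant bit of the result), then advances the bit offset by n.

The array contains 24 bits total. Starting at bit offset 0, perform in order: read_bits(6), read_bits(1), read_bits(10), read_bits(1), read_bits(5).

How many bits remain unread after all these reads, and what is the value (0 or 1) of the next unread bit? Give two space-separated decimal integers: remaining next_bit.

Read 1: bits[0:6] width=6 -> value=59 (bin 111011); offset now 6 = byte 0 bit 6; 18 bits remain
Read 2: bits[6:7] width=1 -> value=1 (bin 1); offset now 7 = byte 0 bit 7; 17 bits remain
Read 3: bits[7:17] width=10 -> value=695 (bin 1010110111); offset now 17 = byte 2 bit 1; 7 bits remain
Read 4: bits[17:18] width=1 -> value=0 (bin 0); offset now 18 = byte 2 bit 2; 6 bits remain
Read 5: bits[18:23] width=5 -> value=31 (bin 11111); offset now 23 = byte 2 bit 7; 1 bits remain

Answer: 1 1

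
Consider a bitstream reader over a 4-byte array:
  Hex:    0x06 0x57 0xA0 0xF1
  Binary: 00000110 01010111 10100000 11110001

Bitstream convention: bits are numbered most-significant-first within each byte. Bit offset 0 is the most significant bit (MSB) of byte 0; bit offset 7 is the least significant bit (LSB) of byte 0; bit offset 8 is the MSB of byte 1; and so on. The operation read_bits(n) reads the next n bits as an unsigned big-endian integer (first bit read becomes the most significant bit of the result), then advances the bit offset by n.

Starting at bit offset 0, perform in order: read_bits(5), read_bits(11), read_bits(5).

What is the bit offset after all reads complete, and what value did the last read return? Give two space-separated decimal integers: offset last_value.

Read 1: bits[0:5] width=5 -> value=0 (bin 00000); offset now 5 = byte 0 bit 5; 27 bits remain
Read 2: bits[5:16] width=11 -> value=1623 (bin 11001010111); offset now 16 = byte 2 bit 0; 16 bits remain
Read 3: bits[16:21] width=5 -> value=20 (bin 10100); offset now 21 = byte 2 bit 5; 11 bits remain

Answer: 21 20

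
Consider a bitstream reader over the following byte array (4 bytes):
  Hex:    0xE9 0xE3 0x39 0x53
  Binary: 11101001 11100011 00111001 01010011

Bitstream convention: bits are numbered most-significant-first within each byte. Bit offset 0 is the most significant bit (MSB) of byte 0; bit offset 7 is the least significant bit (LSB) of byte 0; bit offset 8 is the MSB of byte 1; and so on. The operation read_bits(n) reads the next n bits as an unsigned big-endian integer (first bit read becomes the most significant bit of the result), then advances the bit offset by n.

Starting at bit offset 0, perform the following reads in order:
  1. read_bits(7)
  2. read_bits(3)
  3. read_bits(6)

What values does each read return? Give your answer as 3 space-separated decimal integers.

Answer: 116 7 35

Derivation:
Read 1: bits[0:7] width=7 -> value=116 (bin 1110100); offset now 7 = byte 0 bit 7; 25 bits remain
Read 2: bits[7:10] width=3 -> value=7 (bin 111); offset now 10 = byte 1 bit 2; 22 bits remain
Read 3: bits[10:16] width=6 -> value=35 (bin 100011); offset now 16 = byte 2 bit 0; 16 bits remain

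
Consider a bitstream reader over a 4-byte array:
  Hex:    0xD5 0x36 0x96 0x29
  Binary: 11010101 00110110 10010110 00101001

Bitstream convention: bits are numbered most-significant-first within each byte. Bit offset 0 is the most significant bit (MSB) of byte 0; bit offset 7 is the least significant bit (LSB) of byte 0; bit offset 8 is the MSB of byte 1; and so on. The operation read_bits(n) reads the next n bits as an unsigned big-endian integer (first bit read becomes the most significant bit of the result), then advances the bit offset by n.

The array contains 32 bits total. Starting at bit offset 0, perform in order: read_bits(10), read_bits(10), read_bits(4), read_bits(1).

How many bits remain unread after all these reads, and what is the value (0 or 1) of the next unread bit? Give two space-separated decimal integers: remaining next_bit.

Read 1: bits[0:10] width=10 -> value=852 (bin 1101010100); offset now 10 = byte 1 bit 2; 22 bits remain
Read 2: bits[10:20] width=10 -> value=873 (bin 1101101001); offset now 20 = byte 2 bit 4; 12 bits remain
Read 3: bits[20:24] width=4 -> value=6 (bin 0110); offset now 24 = byte 3 bit 0; 8 bits remain
Read 4: bits[24:25] width=1 -> value=0 (bin 0); offset now 25 = byte 3 bit 1; 7 bits remain

Answer: 7 0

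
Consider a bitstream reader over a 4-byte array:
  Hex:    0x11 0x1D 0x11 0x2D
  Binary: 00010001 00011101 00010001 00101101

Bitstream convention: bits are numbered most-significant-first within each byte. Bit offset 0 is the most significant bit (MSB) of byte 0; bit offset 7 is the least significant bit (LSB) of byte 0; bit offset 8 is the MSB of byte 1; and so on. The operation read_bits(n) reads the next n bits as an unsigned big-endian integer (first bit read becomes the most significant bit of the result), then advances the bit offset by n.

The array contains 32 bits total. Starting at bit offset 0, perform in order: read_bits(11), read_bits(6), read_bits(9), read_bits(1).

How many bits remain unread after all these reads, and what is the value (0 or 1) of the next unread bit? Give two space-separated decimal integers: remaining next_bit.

Answer: 5 0

Derivation:
Read 1: bits[0:11] width=11 -> value=136 (bin 00010001000); offset now 11 = byte 1 bit 3; 21 bits remain
Read 2: bits[11:17] width=6 -> value=58 (bin 111010); offset now 17 = byte 2 bit 1; 15 bits remain
Read 3: bits[17:26] width=9 -> value=68 (bin 001000100); offset now 26 = byte 3 bit 2; 6 bits remain
Read 4: bits[26:27] width=1 -> value=1 (bin 1); offset now 27 = byte 3 bit 3; 5 bits remain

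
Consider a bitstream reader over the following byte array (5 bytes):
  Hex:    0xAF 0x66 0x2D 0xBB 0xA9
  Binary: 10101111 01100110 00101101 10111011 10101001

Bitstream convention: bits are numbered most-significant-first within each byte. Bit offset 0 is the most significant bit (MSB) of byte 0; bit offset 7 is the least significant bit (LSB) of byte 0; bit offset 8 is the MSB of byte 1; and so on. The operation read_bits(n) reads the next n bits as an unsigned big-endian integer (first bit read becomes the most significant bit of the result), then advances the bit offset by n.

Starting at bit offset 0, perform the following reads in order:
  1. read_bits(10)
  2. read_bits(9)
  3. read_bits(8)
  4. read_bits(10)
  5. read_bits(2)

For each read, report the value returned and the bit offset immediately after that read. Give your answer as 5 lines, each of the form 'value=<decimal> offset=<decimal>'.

Answer: value=701 offset=10
value=305 offset=19
value=109 offset=27
value=885 offset=37
value=0 offset=39

Derivation:
Read 1: bits[0:10] width=10 -> value=701 (bin 1010111101); offset now 10 = byte 1 bit 2; 30 bits remain
Read 2: bits[10:19] width=9 -> value=305 (bin 100110001); offset now 19 = byte 2 bit 3; 21 bits remain
Read 3: bits[19:27] width=8 -> value=109 (bin 01101101); offset now 27 = byte 3 bit 3; 13 bits remain
Read 4: bits[27:37] width=10 -> value=885 (bin 1101110101); offset now 37 = byte 4 bit 5; 3 bits remain
Read 5: bits[37:39] width=2 -> value=0 (bin 00); offset now 39 = byte 4 bit 7; 1 bits remain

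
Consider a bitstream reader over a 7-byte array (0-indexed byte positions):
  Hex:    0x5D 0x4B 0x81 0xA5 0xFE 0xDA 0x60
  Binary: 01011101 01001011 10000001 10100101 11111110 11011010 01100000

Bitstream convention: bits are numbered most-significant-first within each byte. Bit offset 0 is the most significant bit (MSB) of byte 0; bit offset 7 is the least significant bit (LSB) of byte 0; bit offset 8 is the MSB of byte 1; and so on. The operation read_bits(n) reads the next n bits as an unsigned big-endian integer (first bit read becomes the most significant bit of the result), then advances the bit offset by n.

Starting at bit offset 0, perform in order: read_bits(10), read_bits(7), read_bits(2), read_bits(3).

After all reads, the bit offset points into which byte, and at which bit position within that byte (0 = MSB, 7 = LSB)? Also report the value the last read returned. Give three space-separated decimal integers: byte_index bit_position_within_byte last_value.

Read 1: bits[0:10] width=10 -> value=373 (bin 0101110101); offset now 10 = byte 1 bit 2; 46 bits remain
Read 2: bits[10:17] width=7 -> value=23 (bin 0010111); offset now 17 = byte 2 bit 1; 39 bits remain
Read 3: bits[17:19] width=2 -> value=0 (bin 00); offset now 19 = byte 2 bit 3; 37 bits remain
Read 4: bits[19:22] width=3 -> value=0 (bin 000); offset now 22 = byte 2 bit 6; 34 bits remain

Answer: 2 6 0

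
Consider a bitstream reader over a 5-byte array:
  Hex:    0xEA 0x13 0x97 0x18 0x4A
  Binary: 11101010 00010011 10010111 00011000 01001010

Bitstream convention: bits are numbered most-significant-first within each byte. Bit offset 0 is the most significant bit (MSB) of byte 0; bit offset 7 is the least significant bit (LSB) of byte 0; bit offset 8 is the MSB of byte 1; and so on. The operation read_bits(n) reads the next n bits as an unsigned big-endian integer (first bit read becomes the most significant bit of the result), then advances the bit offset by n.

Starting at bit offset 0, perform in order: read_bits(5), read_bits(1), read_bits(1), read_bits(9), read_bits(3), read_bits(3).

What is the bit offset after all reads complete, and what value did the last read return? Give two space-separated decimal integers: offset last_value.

Answer: 22 5

Derivation:
Read 1: bits[0:5] width=5 -> value=29 (bin 11101); offset now 5 = byte 0 bit 5; 35 bits remain
Read 2: bits[5:6] width=1 -> value=0 (bin 0); offset now 6 = byte 0 bit 6; 34 bits remain
Read 3: bits[6:7] width=1 -> value=1 (bin 1); offset now 7 = byte 0 bit 7; 33 bits remain
Read 4: bits[7:16] width=9 -> value=19 (bin 000010011); offset now 16 = byte 2 bit 0; 24 bits remain
Read 5: bits[16:19] width=3 -> value=4 (bin 100); offset now 19 = byte 2 bit 3; 21 bits remain
Read 6: bits[19:22] width=3 -> value=5 (bin 101); offset now 22 = byte 2 bit 6; 18 bits remain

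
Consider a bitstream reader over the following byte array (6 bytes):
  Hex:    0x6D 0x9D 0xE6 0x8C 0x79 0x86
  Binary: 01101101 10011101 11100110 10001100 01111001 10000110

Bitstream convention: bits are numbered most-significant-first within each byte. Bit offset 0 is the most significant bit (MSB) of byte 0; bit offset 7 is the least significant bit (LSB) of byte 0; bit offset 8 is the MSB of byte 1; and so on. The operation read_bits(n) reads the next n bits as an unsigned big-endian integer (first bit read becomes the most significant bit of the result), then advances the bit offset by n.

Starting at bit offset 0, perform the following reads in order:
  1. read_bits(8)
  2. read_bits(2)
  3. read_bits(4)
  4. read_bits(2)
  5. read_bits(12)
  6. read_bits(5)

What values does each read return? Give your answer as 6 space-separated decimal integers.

Read 1: bits[0:8] width=8 -> value=109 (bin 01101101); offset now 8 = byte 1 bit 0; 40 bits remain
Read 2: bits[8:10] width=2 -> value=2 (bin 10); offset now 10 = byte 1 bit 2; 38 bits remain
Read 3: bits[10:14] width=4 -> value=7 (bin 0111); offset now 14 = byte 1 bit 6; 34 bits remain
Read 4: bits[14:16] width=2 -> value=1 (bin 01); offset now 16 = byte 2 bit 0; 32 bits remain
Read 5: bits[16:28] width=12 -> value=3688 (bin 111001101000); offset now 28 = byte 3 bit 4; 20 bits remain
Read 6: bits[28:33] width=5 -> value=24 (bin 11000); offset now 33 = byte 4 bit 1; 15 bits remain

Answer: 109 2 7 1 3688 24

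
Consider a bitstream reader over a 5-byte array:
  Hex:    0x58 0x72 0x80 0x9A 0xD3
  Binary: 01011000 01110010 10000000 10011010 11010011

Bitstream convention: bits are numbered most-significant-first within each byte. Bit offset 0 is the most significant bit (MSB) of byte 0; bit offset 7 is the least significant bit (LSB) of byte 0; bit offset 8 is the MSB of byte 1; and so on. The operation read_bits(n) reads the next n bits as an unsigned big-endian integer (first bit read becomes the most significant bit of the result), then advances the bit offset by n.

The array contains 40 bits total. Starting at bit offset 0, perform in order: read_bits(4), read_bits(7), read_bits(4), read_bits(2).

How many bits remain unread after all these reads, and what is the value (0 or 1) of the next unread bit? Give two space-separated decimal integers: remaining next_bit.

Answer: 23 0

Derivation:
Read 1: bits[0:4] width=4 -> value=5 (bin 0101); offset now 4 = byte 0 bit 4; 36 bits remain
Read 2: bits[4:11] width=7 -> value=67 (bin 1000011); offset now 11 = byte 1 bit 3; 29 bits remain
Read 3: bits[11:15] width=4 -> value=9 (bin 1001); offset now 15 = byte 1 bit 7; 25 bits remain
Read 4: bits[15:17] width=2 -> value=1 (bin 01); offset now 17 = byte 2 bit 1; 23 bits remain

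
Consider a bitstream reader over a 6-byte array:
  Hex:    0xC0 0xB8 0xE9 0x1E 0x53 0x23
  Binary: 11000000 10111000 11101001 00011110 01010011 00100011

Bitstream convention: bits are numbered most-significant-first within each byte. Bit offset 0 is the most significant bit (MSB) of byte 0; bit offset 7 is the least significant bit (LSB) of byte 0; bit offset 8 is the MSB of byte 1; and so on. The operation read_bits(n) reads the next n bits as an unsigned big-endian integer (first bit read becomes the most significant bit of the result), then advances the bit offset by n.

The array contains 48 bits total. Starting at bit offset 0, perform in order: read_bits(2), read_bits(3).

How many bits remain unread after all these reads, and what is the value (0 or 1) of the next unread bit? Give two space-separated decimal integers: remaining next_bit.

Answer: 43 0

Derivation:
Read 1: bits[0:2] width=2 -> value=3 (bin 11); offset now 2 = byte 0 bit 2; 46 bits remain
Read 2: bits[2:5] width=3 -> value=0 (bin 000); offset now 5 = byte 0 bit 5; 43 bits remain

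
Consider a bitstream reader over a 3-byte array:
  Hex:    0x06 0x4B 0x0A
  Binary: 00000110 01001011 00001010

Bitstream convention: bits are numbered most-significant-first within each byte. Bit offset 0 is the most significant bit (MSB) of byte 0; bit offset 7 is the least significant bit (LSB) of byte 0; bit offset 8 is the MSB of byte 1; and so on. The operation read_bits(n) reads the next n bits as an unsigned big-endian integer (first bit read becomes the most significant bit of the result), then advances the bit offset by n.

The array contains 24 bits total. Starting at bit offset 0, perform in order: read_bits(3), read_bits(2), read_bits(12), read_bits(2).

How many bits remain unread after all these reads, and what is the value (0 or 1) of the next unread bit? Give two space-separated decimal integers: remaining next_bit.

Answer: 5 0

Derivation:
Read 1: bits[0:3] width=3 -> value=0 (bin 000); offset now 3 = byte 0 bit 3; 21 bits remain
Read 2: bits[3:5] width=2 -> value=0 (bin 00); offset now 5 = byte 0 bit 5; 19 bits remain
Read 3: bits[5:17] width=12 -> value=3222 (bin 110010010110); offset now 17 = byte 2 bit 1; 7 bits remain
Read 4: bits[17:19] width=2 -> value=0 (bin 00); offset now 19 = byte 2 bit 3; 5 bits remain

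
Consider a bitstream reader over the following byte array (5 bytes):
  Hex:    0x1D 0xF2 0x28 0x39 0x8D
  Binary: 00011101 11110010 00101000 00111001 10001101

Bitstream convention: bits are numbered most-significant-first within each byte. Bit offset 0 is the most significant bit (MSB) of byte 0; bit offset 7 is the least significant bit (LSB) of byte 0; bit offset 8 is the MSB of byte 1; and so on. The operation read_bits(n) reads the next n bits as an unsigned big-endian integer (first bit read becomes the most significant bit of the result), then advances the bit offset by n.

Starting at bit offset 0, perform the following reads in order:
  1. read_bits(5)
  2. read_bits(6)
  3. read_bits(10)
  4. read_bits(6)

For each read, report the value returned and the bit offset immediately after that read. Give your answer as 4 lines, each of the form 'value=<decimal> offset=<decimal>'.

Read 1: bits[0:5] width=5 -> value=3 (bin 00011); offset now 5 = byte 0 bit 5; 35 bits remain
Read 2: bits[5:11] width=6 -> value=47 (bin 101111); offset now 11 = byte 1 bit 3; 29 bits remain
Read 3: bits[11:21] width=10 -> value=581 (bin 1001000101); offset now 21 = byte 2 bit 5; 19 bits remain
Read 4: bits[21:27] width=6 -> value=1 (bin 000001); offset now 27 = byte 3 bit 3; 13 bits remain

Answer: value=3 offset=5
value=47 offset=11
value=581 offset=21
value=1 offset=27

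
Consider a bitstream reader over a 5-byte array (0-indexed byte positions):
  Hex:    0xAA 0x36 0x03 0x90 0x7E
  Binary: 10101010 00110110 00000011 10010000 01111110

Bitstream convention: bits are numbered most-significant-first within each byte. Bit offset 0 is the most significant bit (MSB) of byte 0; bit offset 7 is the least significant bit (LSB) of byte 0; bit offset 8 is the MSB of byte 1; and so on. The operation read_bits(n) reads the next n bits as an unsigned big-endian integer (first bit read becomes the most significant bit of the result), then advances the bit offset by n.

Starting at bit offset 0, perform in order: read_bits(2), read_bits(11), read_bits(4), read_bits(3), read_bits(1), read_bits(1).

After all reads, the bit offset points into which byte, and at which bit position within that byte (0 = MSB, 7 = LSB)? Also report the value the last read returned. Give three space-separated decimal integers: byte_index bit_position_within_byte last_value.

Read 1: bits[0:2] width=2 -> value=2 (bin 10); offset now 2 = byte 0 bit 2; 38 bits remain
Read 2: bits[2:13] width=11 -> value=1350 (bin 10101000110); offset now 13 = byte 1 bit 5; 27 bits remain
Read 3: bits[13:17] width=4 -> value=12 (bin 1100); offset now 17 = byte 2 bit 1; 23 bits remain
Read 4: bits[17:20] width=3 -> value=0 (bin 000); offset now 20 = byte 2 bit 4; 20 bits remain
Read 5: bits[20:21] width=1 -> value=0 (bin 0); offset now 21 = byte 2 bit 5; 19 bits remain
Read 6: bits[21:22] width=1 -> value=0 (bin 0); offset now 22 = byte 2 bit 6; 18 bits remain

Answer: 2 6 0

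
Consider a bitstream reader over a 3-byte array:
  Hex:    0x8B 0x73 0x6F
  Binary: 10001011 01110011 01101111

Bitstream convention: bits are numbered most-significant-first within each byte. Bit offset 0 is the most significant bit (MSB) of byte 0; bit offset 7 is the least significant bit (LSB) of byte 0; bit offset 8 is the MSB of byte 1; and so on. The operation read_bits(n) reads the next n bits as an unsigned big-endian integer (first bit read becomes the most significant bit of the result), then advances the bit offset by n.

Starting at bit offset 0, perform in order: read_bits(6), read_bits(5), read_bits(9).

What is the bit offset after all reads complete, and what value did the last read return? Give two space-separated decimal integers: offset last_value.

Read 1: bits[0:6] width=6 -> value=34 (bin 100010); offset now 6 = byte 0 bit 6; 18 bits remain
Read 2: bits[6:11] width=5 -> value=27 (bin 11011); offset now 11 = byte 1 bit 3; 13 bits remain
Read 3: bits[11:20] width=9 -> value=310 (bin 100110110); offset now 20 = byte 2 bit 4; 4 bits remain

Answer: 20 310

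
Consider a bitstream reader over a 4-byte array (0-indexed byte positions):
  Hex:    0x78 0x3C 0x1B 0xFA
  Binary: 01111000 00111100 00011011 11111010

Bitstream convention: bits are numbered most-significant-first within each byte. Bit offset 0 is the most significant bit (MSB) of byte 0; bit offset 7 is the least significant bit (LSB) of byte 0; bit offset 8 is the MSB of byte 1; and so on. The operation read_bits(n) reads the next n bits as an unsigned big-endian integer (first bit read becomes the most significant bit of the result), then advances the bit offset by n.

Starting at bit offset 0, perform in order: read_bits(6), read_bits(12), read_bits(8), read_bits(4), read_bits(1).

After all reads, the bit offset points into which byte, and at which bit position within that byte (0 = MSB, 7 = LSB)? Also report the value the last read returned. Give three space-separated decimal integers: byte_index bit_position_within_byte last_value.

Answer: 3 7 1

Derivation:
Read 1: bits[0:6] width=6 -> value=30 (bin 011110); offset now 6 = byte 0 bit 6; 26 bits remain
Read 2: bits[6:18] width=12 -> value=240 (bin 000011110000); offset now 18 = byte 2 bit 2; 14 bits remain
Read 3: bits[18:26] width=8 -> value=111 (bin 01101111); offset now 26 = byte 3 bit 2; 6 bits remain
Read 4: bits[26:30] width=4 -> value=14 (bin 1110); offset now 30 = byte 3 bit 6; 2 bits remain
Read 5: bits[30:31] width=1 -> value=1 (bin 1); offset now 31 = byte 3 bit 7; 1 bits remain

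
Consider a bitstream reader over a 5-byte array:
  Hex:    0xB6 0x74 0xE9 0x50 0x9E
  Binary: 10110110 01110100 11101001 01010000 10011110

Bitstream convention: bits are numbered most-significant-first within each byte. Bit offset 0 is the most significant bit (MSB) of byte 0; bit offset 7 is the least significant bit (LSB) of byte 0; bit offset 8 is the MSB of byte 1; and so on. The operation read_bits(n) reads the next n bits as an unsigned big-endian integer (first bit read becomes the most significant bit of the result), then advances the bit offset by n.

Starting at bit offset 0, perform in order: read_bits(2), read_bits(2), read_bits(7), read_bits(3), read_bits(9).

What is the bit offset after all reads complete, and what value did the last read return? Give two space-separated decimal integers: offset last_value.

Read 1: bits[0:2] width=2 -> value=2 (bin 10); offset now 2 = byte 0 bit 2; 38 bits remain
Read 2: bits[2:4] width=2 -> value=3 (bin 11); offset now 4 = byte 0 bit 4; 36 bits remain
Read 3: bits[4:11] width=7 -> value=51 (bin 0110011); offset now 11 = byte 1 bit 3; 29 bits remain
Read 4: bits[11:14] width=3 -> value=5 (bin 101); offset now 14 = byte 1 bit 6; 26 bits remain
Read 5: bits[14:23] width=9 -> value=116 (bin 001110100); offset now 23 = byte 2 bit 7; 17 bits remain

Answer: 23 116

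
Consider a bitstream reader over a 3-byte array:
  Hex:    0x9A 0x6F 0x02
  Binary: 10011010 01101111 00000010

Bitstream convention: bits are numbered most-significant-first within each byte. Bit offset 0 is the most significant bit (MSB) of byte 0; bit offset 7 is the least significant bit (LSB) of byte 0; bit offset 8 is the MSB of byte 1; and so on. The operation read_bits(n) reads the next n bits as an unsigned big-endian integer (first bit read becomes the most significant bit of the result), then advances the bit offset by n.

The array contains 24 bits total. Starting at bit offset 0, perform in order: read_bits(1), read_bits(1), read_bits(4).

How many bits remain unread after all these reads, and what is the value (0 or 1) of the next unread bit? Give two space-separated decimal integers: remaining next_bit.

Answer: 18 1

Derivation:
Read 1: bits[0:1] width=1 -> value=1 (bin 1); offset now 1 = byte 0 bit 1; 23 bits remain
Read 2: bits[1:2] width=1 -> value=0 (bin 0); offset now 2 = byte 0 bit 2; 22 bits remain
Read 3: bits[2:6] width=4 -> value=6 (bin 0110); offset now 6 = byte 0 bit 6; 18 bits remain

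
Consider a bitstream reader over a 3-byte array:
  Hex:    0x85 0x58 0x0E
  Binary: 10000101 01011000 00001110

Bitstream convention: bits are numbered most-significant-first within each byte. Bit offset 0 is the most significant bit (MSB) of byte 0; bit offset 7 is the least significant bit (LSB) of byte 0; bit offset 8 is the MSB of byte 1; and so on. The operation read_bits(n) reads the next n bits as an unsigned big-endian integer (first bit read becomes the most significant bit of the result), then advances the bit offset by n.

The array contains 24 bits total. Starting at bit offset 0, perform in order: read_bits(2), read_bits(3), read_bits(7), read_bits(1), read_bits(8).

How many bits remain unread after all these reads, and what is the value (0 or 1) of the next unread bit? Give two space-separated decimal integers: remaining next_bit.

Read 1: bits[0:2] width=2 -> value=2 (bin 10); offset now 2 = byte 0 bit 2; 22 bits remain
Read 2: bits[2:5] width=3 -> value=0 (bin 000); offset now 5 = byte 0 bit 5; 19 bits remain
Read 3: bits[5:12] width=7 -> value=85 (bin 1010101); offset now 12 = byte 1 bit 4; 12 bits remain
Read 4: bits[12:13] width=1 -> value=1 (bin 1); offset now 13 = byte 1 bit 5; 11 bits remain
Read 5: bits[13:21] width=8 -> value=1 (bin 00000001); offset now 21 = byte 2 bit 5; 3 bits remain

Answer: 3 1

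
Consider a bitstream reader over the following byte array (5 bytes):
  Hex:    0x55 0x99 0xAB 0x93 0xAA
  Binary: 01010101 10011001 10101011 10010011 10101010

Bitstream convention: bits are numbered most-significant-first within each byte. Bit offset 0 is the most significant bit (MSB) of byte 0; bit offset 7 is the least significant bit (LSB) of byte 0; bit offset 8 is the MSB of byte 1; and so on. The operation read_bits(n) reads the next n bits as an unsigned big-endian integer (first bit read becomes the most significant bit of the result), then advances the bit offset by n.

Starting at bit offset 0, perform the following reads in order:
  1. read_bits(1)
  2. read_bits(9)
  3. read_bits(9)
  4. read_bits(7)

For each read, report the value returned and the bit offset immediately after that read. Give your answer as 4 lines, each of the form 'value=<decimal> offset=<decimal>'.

Answer: value=0 offset=1
value=342 offset=10
value=205 offset=19
value=46 offset=26

Derivation:
Read 1: bits[0:1] width=1 -> value=0 (bin 0); offset now 1 = byte 0 bit 1; 39 bits remain
Read 2: bits[1:10] width=9 -> value=342 (bin 101010110); offset now 10 = byte 1 bit 2; 30 bits remain
Read 3: bits[10:19] width=9 -> value=205 (bin 011001101); offset now 19 = byte 2 bit 3; 21 bits remain
Read 4: bits[19:26] width=7 -> value=46 (bin 0101110); offset now 26 = byte 3 bit 2; 14 bits remain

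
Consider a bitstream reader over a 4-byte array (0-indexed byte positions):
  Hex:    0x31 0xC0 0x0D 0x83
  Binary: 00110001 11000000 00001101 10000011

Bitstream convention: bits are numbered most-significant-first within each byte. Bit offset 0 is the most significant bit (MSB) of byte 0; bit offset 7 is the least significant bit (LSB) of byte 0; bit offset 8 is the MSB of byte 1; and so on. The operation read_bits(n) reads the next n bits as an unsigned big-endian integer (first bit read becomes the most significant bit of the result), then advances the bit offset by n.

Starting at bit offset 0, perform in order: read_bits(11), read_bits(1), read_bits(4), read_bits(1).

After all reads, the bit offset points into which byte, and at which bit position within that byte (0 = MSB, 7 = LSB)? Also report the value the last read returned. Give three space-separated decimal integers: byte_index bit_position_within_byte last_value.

Read 1: bits[0:11] width=11 -> value=398 (bin 00110001110); offset now 11 = byte 1 bit 3; 21 bits remain
Read 2: bits[11:12] width=1 -> value=0 (bin 0); offset now 12 = byte 1 bit 4; 20 bits remain
Read 3: bits[12:16] width=4 -> value=0 (bin 0000); offset now 16 = byte 2 bit 0; 16 bits remain
Read 4: bits[16:17] width=1 -> value=0 (bin 0); offset now 17 = byte 2 bit 1; 15 bits remain

Answer: 2 1 0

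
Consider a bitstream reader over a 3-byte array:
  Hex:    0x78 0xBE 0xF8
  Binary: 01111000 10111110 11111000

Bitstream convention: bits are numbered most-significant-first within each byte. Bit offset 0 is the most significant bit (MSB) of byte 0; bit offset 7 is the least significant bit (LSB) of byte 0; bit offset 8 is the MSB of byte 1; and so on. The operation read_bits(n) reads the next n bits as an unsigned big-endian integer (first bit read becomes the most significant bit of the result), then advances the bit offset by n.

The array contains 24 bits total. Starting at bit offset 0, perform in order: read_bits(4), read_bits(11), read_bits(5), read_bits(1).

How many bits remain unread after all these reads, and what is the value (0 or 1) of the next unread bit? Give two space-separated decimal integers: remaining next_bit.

Read 1: bits[0:4] width=4 -> value=7 (bin 0111); offset now 4 = byte 0 bit 4; 20 bits remain
Read 2: bits[4:15] width=11 -> value=1119 (bin 10001011111); offset now 15 = byte 1 bit 7; 9 bits remain
Read 3: bits[15:20] width=5 -> value=15 (bin 01111); offset now 20 = byte 2 bit 4; 4 bits remain
Read 4: bits[20:21] width=1 -> value=1 (bin 1); offset now 21 = byte 2 bit 5; 3 bits remain

Answer: 3 0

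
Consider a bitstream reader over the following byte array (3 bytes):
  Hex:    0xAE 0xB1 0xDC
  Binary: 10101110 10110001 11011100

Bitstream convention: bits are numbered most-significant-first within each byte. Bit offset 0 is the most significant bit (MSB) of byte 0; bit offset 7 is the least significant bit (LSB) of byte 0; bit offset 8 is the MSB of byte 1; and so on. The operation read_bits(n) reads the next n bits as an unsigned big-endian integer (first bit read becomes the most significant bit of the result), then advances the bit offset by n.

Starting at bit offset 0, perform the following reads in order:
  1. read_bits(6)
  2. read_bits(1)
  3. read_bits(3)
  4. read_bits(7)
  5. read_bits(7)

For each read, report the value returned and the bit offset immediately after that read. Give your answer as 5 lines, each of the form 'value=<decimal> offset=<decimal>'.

Read 1: bits[0:6] width=6 -> value=43 (bin 101011); offset now 6 = byte 0 bit 6; 18 bits remain
Read 2: bits[6:7] width=1 -> value=1 (bin 1); offset now 7 = byte 0 bit 7; 17 bits remain
Read 3: bits[7:10] width=3 -> value=2 (bin 010); offset now 10 = byte 1 bit 2; 14 bits remain
Read 4: bits[10:17] width=7 -> value=99 (bin 1100011); offset now 17 = byte 2 bit 1; 7 bits remain
Read 5: bits[17:24] width=7 -> value=92 (bin 1011100); offset now 24 = byte 3 bit 0; 0 bits remain

Answer: value=43 offset=6
value=1 offset=7
value=2 offset=10
value=99 offset=17
value=92 offset=24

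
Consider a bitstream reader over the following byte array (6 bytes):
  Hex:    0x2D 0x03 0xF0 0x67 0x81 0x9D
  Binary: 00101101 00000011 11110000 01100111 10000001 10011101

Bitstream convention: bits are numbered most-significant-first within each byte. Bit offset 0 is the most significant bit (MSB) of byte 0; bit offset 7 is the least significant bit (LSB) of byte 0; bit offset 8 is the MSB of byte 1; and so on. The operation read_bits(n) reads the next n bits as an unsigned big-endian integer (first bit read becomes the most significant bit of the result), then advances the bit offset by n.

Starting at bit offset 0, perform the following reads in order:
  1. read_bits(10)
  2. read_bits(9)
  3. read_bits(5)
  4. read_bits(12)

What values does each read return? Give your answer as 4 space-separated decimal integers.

Read 1: bits[0:10] width=10 -> value=180 (bin 0010110100); offset now 10 = byte 1 bit 2; 38 bits remain
Read 2: bits[10:19] width=9 -> value=31 (bin 000011111); offset now 19 = byte 2 bit 3; 29 bits remain
Read 3: bits[19:24] width=5 -> value=16 (bin 10000); offset now 24 = byte 3 bit 0; 24 bits remain
Read 4: bits[24:36] width=12 -> value=1656 (bin 011001111000); offset now 36 = byte 4 bit 4; 12 bits remain

Answer: 180 31 16 1656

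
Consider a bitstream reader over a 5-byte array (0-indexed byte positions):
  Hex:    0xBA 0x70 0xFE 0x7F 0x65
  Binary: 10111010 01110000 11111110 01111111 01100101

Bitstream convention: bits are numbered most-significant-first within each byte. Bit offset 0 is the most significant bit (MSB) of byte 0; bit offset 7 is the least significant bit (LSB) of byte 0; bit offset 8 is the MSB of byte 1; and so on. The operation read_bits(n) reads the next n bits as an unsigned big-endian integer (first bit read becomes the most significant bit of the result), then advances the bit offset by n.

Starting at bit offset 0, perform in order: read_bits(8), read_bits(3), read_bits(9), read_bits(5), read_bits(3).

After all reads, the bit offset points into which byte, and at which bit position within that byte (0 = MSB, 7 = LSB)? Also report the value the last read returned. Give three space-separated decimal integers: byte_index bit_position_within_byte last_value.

Read 1: bits[0:8] width=8 -> value=186 (bin 10111010); offset now 8 = byte 1 bit 0; 32 bits remain
Read 2: bits[8:11] width=3 -> value=3 (bin 011); offset now 11 = byte 1 bit 3; 29 bits remain
Read 3: bits[11:20] width=9 -> value=271 (bin 100001111); offset now 20 = byte 2 bit 4; 20 bits remain
Read 4: bits[20:25] width=5 -> value=28 (bin 11100); offset now 25 = byte 3 bit 1; 15 bits remain
Read 5: bits[25:28] width=3 -> value=7 (bin 111); offset now 28 = byte 3 bit 4; 12 bits remain

Answer: 3 4 7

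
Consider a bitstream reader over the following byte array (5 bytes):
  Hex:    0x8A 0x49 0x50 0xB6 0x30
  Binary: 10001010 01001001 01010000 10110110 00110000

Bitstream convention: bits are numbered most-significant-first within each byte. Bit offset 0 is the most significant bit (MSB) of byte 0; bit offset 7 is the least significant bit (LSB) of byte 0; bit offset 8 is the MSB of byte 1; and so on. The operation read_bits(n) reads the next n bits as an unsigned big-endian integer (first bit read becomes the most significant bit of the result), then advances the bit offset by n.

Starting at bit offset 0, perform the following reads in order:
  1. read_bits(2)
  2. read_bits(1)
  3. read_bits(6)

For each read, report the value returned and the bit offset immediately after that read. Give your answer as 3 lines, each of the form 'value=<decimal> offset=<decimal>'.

Answer: value=2 offset=2
value=0 offset=3
value=20 offset=9

Derivation:
Read 1: bits[0:2] width=2 -> value=2 (bin 10); offset now 2 = byte 0 bit 2; 38 bits remain
Read 2: bits[2:3] width=1 -> value=0 (bin 0); offset now 3 = byte 0 bit 3; 37 bits remain
Read 3: bits[3:9] width=6 -> value=20 (bin 010100); offset now 9 = byte 1 bit 1; 31 bits remain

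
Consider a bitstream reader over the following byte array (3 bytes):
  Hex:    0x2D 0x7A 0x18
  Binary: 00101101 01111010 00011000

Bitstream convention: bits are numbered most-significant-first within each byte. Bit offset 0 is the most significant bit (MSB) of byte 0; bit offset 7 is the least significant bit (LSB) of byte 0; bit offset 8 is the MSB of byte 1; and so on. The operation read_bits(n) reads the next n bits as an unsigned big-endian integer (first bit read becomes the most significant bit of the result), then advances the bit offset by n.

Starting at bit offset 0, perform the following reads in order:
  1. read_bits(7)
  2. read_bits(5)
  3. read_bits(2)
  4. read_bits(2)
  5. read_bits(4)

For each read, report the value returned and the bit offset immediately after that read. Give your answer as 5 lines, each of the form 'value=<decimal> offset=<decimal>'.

Read 1: bits[0:7] width=7 -> value=22 (bin 0010110); offset now 7 = byte 0 bit 7; 17 bits remain
Read 2: bits[7:12] width=5 -> value=23 (bin 10111); offset now 12 = byte 1 bit 4; 12 bits remain
Read 3: bits[12:14] width=2 -> value=2 (bin 10); offset now 14 = byte 1 bit 6; 10 bits remain
Read 4: bits[14:16] width=2 -> value=2 (bin 10); offset now 16 = byte 2 bit 0; 8 bits remain
Read 5: bits[16:20] width=4 -> value=1 (bin 0001); offset now 20 = byte 2 bit 4; 4 bits remain

Answer: value=22 offset=7
value=23 offset=12
value=2 offset=14
value=2 offset=16
value=1 offset=20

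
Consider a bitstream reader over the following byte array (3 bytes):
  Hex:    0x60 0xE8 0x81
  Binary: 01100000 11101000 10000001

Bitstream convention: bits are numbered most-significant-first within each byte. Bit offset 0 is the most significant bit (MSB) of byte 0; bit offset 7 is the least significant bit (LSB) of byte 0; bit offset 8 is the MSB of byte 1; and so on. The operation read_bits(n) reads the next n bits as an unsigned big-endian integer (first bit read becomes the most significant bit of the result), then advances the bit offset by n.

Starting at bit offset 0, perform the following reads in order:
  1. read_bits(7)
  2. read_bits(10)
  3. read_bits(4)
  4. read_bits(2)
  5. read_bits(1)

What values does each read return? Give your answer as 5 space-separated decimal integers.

Answer: 48 465 0 0 1

Derivation:
Read 1: bits[0:7] width=7 -> value=48 (bin 0110000); offset now 7 = byte 0 bit 7; 17 bits remain
Read 2: bits[7:17] width=10 -> value=465 (bin 0111010001); offset now 17 = byte 2 bit 1; 7 bits remain
Read 3: bits[17:21] width=4 -> value=0 (bin 0000); offset now 21 = byte 2 bit 5; 3 bits remain
Read 4: bits[21:23] width=2 -> value=0 (bin 00); offset now 23 = byte 2 bit 7; 1 bits remain
Read 5: bits[23:24] width=1 -> value=1 (bin 1); offset now 24 = byte 3 bit 0; 0 bits remain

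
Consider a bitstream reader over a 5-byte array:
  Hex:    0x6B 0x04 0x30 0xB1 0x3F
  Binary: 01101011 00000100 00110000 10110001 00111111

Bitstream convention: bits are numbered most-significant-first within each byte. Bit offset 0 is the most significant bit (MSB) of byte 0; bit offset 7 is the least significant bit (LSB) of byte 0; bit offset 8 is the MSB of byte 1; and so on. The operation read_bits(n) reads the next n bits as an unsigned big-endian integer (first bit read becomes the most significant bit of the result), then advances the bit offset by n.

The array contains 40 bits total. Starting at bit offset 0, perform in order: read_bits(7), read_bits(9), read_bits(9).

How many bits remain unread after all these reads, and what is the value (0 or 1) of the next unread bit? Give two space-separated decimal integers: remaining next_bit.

Answer: 15 0

Derivation:
Read 1: bits[0:7] width=7 -> value=53 (bin 0110101); offset now 7 = byte 0 bit 7; 33 bits remain
Read 2: bits[7:16] width=9 -> value=260 (bin 100000100); offset now 16 = byte 2 bit 0; 24 bits remain
Read 3: bits[16:25] width=9 -> value=97 (bin 001100001); offset now 25 = byte 3 bit 1; 15 bits remain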